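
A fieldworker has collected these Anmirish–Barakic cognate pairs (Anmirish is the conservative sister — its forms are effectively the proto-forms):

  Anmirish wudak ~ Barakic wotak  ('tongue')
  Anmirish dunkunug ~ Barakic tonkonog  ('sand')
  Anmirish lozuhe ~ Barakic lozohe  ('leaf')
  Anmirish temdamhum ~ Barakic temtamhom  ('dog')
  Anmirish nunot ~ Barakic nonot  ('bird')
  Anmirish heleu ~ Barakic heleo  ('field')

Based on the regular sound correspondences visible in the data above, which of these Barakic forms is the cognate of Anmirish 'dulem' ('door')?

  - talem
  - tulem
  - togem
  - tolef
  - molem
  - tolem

dunkunug ~ tonkonog — Anmirish d corresponds to Barakic t word-initially before a back vowel.
wudak ~ wotak, dunkunug ~ tonkonog — Anmirish u corresponds to Barakic o after a consonant, before a consonant other than r, m, n, p, b, f, v.
Applying these to Anmirish 'dulem':
  dulem → tulem   (d→t word-initially before a back vowel)
  tulem → tolem   (u→o after a consonant, before a consonant other than r, m, n, p, b, f, v)
So the Barakic cognate is 'tolem'.

tolem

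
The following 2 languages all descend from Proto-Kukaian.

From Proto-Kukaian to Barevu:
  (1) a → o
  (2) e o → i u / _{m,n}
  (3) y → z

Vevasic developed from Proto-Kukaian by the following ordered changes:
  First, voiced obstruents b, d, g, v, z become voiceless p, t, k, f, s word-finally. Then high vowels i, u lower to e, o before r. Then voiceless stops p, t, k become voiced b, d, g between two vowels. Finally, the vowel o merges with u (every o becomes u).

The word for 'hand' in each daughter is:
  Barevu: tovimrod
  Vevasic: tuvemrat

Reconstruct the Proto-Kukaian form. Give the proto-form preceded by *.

*tovemrad

Position 2: Barevu has o, Vevasic has u. Taking the neighbouring segments as reconstructed: Barevu o could go back to *a or *o; Vevasic u could go back to *o or *u — the one source consistent with every daughter is *o.
Position 7: Barevu has o, Vevasic has a. Vevasic preserves a here (none of its changes turn any other segment into a), so the proto-segment is *a.
Position 4: Barevu has i, Vevasic has e. Taking the neighbouring segments as reconstructed: Barevu i could go back to *e or *i; Vevasic e can only go back to *e — the one source consistent with every daughter is *e.
Verify the candidate proto-form against each daughter:
Barevu: *tovemrad
  tovemrad → tovemrod   [vowel merger]
  tovemrod → tovimrod   [pre-nasal raising]
  tovimrod (rule 3 does not apply)
  giving Barevu tovimrod.
Vevasic: *tovemrad > tovemrat > tuvemrat  (by final devoicing, vowel merger)
No other proto-form is consistent with every reflex, so the reconstruction is *tovemrad.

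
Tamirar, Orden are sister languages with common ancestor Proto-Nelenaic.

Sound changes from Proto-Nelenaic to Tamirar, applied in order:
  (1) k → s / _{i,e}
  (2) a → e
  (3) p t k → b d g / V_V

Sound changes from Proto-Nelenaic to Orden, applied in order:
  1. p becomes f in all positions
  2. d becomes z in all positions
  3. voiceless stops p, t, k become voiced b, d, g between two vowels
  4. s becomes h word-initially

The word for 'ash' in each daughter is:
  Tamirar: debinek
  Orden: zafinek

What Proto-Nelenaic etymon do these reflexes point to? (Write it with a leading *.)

Position 2: Tamirar has e, Orden has a. Orden preserves a here (none of its changes turn any other segment into a), so the proto-segment is *a.
Position 1: Tamirar has d, Orden has z. Taking the neighbouring segments as reconstructed: Tamirar d can only go back to *d; Orden z could go back to *d or *z — the one source consistent with every daughter is *d.
Position 3: Tamirar has b, Orden has f. Taking the neighbouring segments as reconstructed: Tamirar b could go back to *p or *b; Orden f could go back to *p or *f — the one source consistent with every daughter is *p.
The remaining positions agree across the daughters. Check the candidate against every language:
Tamirar: *dapinek > depinek > debinek  (by vowel merger, intervocalic voicing)
Orden: start from *dapinek.
  rule 1 (unconditioned shift): dapinek → dafinek
  rule 2 (unconditioned shift): dafinek → zafinek
  rule 3: no change — zafinek
  rule 4: no change — zafinek
  ⇒ Orden zafinek
No other proto-form is consistent with every reflex, so the reconstruction is *dapinek.

*dapinek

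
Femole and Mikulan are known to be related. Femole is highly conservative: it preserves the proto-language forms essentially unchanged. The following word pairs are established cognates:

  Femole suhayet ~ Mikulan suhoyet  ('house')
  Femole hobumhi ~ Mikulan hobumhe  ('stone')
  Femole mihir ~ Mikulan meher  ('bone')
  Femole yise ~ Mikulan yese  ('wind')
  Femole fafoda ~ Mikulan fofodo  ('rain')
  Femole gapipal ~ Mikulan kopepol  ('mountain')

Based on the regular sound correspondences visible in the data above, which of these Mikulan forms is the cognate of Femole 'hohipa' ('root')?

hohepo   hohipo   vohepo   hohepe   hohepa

hohepo

gapipal ~ kopepol — Femole i corresponds to Mikulan e after a consonant, before a labial obstruent.
fafoda ~ fofodo — Femole a corresponds to Mikulan o word-finally.
Applying these to Femole 'hohipa':
  hohipa → hohepa   (i→e after a consonant, before a labial obstruent)
  hohepa → hohepo   (a→o word-finally)
So the Mikulan cognate is 'hohepo'.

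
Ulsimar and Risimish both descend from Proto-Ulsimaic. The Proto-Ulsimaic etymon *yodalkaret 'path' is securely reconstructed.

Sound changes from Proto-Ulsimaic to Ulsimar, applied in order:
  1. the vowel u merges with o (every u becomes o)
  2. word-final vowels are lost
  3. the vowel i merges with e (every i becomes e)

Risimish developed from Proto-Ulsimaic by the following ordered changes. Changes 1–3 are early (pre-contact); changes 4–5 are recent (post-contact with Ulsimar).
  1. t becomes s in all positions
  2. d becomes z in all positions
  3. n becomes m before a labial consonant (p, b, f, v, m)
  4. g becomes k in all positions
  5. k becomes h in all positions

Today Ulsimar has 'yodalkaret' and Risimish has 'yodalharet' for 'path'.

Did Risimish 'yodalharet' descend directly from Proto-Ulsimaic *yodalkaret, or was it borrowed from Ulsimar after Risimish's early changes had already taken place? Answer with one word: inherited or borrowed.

borrowed

If inherited, *yodalkaret would pass through all of Risimish's changes:
Risimish: *yodalkaret > yodalkares > yozalkares > yozalhares  (by unconditioned shift, unconditioned shift, unconditioned shift)
If borrowed from Ulsimar 'yodalkaret' after the early changes, it would undergo only the recent ones:
  rule 4 (unconditioned shift): no change (yodalkaret)
  rule 5 (unconditioned shift): yodalkaret → yodalharet
  ⇒ as a loan: yodalharet
Risimish 'yodalharet' matches the loan outcome 'yodalharet', not the inherited 'yozalhares' — it skipped the early Risimish changes, so it was borrowed from Ulsimar.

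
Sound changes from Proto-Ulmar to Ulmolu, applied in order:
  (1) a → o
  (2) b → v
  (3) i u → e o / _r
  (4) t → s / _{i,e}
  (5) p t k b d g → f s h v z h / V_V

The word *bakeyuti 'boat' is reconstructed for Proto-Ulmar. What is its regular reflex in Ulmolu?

Ulmolu: *bakeyuti > bokeyuti > vokeyuti > vokeyusi > voheyusi  (by vowel merger, unconditioned shift, palatalisation, intervocalic lenition)

voheyusi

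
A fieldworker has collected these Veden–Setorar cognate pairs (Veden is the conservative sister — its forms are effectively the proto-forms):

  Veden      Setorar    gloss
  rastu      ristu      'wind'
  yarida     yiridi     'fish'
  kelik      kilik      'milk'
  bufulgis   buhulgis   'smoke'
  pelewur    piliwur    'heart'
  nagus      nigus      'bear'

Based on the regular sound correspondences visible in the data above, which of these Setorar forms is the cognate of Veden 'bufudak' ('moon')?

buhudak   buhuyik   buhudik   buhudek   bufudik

buhudik

bufulgis ~ buhulgis — Veden f corresponds to Setorar h between vowels (before a back vowel).
rastu ~ ristu, nagus ~ nigus — Veden a corresponds to Setorar i after a consonant, before a consonant other than r, m, n, p, b, f, v.
Applying these to Veden 'bufudak':
  bufudak → buhudak   (f→h between vowels (before a back vowel))
  buhudak → buhudik   (a→i after a consonant, before a consonant other than r, m, n, p, b, f, v)
So the Setorar cognate is 'buhudik'.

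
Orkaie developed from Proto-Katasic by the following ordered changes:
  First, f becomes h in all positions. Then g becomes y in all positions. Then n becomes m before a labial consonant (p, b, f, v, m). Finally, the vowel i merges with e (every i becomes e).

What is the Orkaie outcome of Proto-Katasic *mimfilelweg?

Orkaie: *mimfilelweg
  mimfilelweg → mimhilelweg   [unconditioned shift]
  mimhilelweg → mimhilelwey   [unconditioned shift]
  mimhilelwey (rule 3 does not apply)
  mimhilelwey → memhelelwey   [vowel merger]
  giving Orkaie memhelelwey.

memhelelwey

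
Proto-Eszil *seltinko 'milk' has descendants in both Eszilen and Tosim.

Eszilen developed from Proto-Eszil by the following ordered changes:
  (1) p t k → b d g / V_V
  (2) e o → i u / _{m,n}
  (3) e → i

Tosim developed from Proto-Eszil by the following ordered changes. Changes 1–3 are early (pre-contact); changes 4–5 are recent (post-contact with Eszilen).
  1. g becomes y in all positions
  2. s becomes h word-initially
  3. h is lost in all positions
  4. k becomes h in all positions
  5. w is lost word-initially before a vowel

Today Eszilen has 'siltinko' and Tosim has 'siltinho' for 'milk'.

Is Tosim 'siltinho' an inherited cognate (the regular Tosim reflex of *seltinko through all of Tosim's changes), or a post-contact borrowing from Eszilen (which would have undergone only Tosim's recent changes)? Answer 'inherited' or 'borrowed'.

borrowed

If inherited, *seltinko would pass through all of Tosim's changes:
Tosim: start from *seltinko.
  rule 1: no change — seltinko
  rule 2 (debuccalisation): seltinko → heltinko
  rule 3 (h-loss): heltinko → eltinko
  rule 4 (unconditioned shift): eltinko → eltinho
  rule 5: no change — eltinho
  ⇒ Tosim eltinho
If borrowed from Eszilen 'siltinko' after the early changes, it would undergo only the recent ones:
  rule 4 (unconditioned shift): siltinko → siltinho
  rule 5 (glide loss): no change (siltinho)
  ⇒ as a loan: siltinho
Tosim 'siltinho' matches the loan outcome 'siltinho', not the inherited 'eltinho' — it skipped the early Tosim changes, so it was borrowed from Eszilen.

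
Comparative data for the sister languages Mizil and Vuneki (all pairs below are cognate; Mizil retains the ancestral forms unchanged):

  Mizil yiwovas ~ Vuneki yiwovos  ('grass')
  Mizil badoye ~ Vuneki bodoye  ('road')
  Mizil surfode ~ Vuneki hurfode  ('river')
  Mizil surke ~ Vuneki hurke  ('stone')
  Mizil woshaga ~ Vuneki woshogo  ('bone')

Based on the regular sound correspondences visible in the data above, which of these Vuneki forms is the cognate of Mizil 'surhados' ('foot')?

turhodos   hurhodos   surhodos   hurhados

hurhodos

surfode ~ hurfode, surke ~ hurke — Mizil s corresponds to Vuneki h word-initially before a back vowel.
yiwovas ~ yiwovos, badoye ~ bodoye — Mizil a corresponds to Vuneki o after a consonant, before a consonant other than r, m, n, p, b, f, v.
Applying these to Mizil 'surhados':
  surhados → hurhados   (s→h word-initially before a back vowel)
  hurhados → hurhodos   (a→o after a consonant, before a consonant other than r, m, n, p, b, f, v)
So the Vuneki cognate is 'hurhodos'.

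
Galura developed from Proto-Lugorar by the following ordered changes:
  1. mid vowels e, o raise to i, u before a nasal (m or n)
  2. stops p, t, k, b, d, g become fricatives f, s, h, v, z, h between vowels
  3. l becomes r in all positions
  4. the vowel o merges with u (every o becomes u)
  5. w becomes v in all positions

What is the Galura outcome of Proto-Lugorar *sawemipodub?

savimifuzub

Galura: start from *sawemipodub.
  rule 1 (pre-nasal raising): sawemipodub → sawimipodub
  rule 2 (intervocalic lenition): sawimipodub → sawimifozub
  rule 3: no change — sawimifozub
  rule 4 (vowel merger): sawimifozub → sawimifuzub
  rule 5 (unconditioned shift): sawimifuzub → savimifuzub
  ⇒ Galura savimifuzub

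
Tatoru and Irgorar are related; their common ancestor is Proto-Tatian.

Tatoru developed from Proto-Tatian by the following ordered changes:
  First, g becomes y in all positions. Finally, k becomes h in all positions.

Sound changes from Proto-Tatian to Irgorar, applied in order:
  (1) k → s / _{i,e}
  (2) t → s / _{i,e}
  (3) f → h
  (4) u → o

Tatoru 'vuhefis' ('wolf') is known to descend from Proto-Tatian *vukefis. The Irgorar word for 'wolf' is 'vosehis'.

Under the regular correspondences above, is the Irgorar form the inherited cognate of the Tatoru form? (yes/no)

yes

Derive the expected Irgorar reflex of *vukefis:
Irgorar: *vukefis > vusefis > vusehis > vosehis  (by palatalisation, unconditioned shift, vowel merger)
Irgorar 'vosehis' matches the regular reflex exactly, so the pair is cognate.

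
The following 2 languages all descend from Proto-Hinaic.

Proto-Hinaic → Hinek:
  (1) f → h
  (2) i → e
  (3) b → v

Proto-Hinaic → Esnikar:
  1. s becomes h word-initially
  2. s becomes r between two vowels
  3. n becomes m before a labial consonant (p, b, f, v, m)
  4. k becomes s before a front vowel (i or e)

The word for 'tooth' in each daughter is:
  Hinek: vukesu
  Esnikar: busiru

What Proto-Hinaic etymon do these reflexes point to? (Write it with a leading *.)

*bukisu

Position 5: Hinek has s, Esnikar has r. Hinek preserves s here (none of its changes turn any other segment into s), so the proto-segment is *s.
Position 1: Hinek has v, Esnikar has b. Esnikar preserves b here (none of its changes turn any other segment into b), so the proto-segment is *b.
Position 3: Hinek has k, Esnikar has s. Hinek preserves k here (none of its changes turn any other segment into k), so the proto-segment is *k.
Verify the candidate proto-form against each daughter:
Hinek: start from *bukisu.
  rule 1: no change — bukisu
  rule 2 (vowel merger): bukisu → bukesu
  rule 3 (unconditioned shift): bukesu → vukesu
  ⇒ Hinek vukesu
Esnikar: *bukisu > bukiru > busiru  (by rhotacism, palatalisation)
Only *bukisu yields all of Hinek vukesu, Esnikar busiru.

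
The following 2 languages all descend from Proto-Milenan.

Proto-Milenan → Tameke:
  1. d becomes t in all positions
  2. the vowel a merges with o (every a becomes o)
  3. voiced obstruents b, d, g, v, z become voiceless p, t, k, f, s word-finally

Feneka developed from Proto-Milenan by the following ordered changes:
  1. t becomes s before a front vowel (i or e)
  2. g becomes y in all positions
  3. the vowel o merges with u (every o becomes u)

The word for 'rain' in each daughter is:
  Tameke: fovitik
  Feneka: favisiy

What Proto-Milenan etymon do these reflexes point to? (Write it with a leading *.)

*favitig

Position 5: Tameke has t, Feneka has s. Taking the neighbouring segments as reconstructed: Tameke t could go back to *t or *d; Feneka s could go back to *t or *s — the one source consistent with every daughter is *t.
Position 7: Tameke has k, Feneka has y. Taking the neighbouring segments as reconstructed: Tameke k could go back to *k or *g; Feneka y could go back to *g or *y — the one source consistent with every daughter is *g.
Position 2: Tameke has o, Feneka has a. Feneka preserves a here (none of its changes turn any other segment into a), so the proto-segment is *a.
Verify the candidate proto-form against each daughter:
Tameke: *favitig
  favitig (rule 1 does not apply)
  favitig → fovitig   [vowel merger]
  fovitig → fovitik   [final devoicing]
  giving Tameke fovitik.
Feneka: *favitig
  favitig → favisig   [palatalisation]
  favisig → favisiy   [unconditioned shift]
  favisiy (rule 3 does not apply)
  giving Feneka favisiy.
Only *favitig yields all of Tameke fovitik, Feneka favisiy.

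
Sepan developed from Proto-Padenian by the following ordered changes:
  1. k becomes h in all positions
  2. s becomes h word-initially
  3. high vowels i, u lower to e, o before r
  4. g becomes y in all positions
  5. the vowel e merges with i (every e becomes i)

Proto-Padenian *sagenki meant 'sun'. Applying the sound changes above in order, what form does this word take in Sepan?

hayinhi

Sepan: *sagenki
  sagenki → sagenhi   [unconditioned shift]
  sagenhi → hagenhi   [debuccalisation]
  hagenhi (rule 3 does not apply)
  hagenhi → hayenhi   [unconditioned shift]
  hayenhi → hayinhi   [vowel merger]
  giving Sepan hayinhi.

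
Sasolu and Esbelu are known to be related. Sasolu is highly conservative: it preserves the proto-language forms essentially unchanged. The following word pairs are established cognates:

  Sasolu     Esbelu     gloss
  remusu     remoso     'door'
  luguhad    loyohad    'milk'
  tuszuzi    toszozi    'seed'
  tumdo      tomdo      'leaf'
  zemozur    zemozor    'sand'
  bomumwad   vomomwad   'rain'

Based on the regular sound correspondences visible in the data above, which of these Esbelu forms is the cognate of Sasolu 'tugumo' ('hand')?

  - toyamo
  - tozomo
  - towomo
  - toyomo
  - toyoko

remusu ~ remoso, luguhad ~ loyohad — Sasolu u corresponds to Esbelu o after a consonant, before a consonant other than r, m, n, p, b, f, v.
luguhad ~ loyohad — Sasolu g corresponds to Esbelu y between vowels (before a back vowel).
tumdo ~ tomdo, bomumwad ~ vomomwad — Sasolu u corresponds to Esbelu o after a consonant, before a nasal.
Applying these to Sasolu 'tugumo':
  tugumo → togumo   (u→o after a consonant, before a consonant other than r, m, n, p, b, f, v)
  togumo → toyumo   (g→y between vowels (before a back vowel))
  toyumo → toyomo   (u→o after a consonant, before a nasal)
So the Esbelu cognate is 'toyomo'.

toyomo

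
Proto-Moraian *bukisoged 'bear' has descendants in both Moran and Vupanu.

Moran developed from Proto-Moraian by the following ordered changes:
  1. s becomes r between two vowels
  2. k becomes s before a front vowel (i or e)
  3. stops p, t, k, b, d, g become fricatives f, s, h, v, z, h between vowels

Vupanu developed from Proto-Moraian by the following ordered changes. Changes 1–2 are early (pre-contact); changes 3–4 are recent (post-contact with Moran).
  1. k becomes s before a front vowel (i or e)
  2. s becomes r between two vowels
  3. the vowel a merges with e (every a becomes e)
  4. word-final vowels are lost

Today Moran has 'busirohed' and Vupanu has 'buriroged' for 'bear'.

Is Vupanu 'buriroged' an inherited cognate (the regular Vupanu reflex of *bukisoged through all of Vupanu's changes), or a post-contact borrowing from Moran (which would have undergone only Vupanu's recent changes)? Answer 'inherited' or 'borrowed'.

If inherited, *bukisoged would pass through all of Vupanu's changes:
Vupanu: *bukisoged
  bukisoged → busisoged   [palatalisation]
  busisoged → buriroged   [rhotacism]
  buriroged (rule 3 does not apply)
  buriroged (rule 4 does not apply)
  giving Vupanu buriroged.
If borrowed from Moran 'busirohed' after the early changes, it would undergo only the recent ones:
  rule 3 (vowel merger): no change (busirohed)
  rule 4 (apocope): no change (busirohed)
  ⇒ as a loan: busirohed
Vupanu 'buriroged' matches the inherited outcome exactly, so it is an inherited cognate, not a loan.

inherited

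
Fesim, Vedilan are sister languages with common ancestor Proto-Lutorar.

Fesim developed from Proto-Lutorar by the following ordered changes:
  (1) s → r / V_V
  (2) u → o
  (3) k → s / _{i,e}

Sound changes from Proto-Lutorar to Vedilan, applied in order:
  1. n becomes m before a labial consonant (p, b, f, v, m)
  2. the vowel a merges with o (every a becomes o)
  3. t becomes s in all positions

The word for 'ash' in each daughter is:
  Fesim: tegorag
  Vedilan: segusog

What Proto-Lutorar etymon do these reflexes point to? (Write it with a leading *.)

*tegusag

Position 4: Fesim has o, Vedilan has u. Vedilan preserves u here (none of its changes turn any other segment into u), so the proto-segment is *u.
Position 6: Fesim has a, Vedilan has o. Fesim preserves a here (none of its changes turn any other segment into a), so the proto-segment is *a.
Verify the candidate proto-form against each daughter:
Fesim: *tegusag
  tegusag → tegurag   [rhotacism]
  tegurag → tegorag   [vowel merger]
  tegorag (rule 3 does not apply)
  giving Fesim tegorag.
Vedilan: start from *tegusag.
  rule 1: no change — tegusag
  rule 2 (vowel merger): tegusag → tegusog
  rule 3 (unconditioned shift): tegusog → segusog
  ⇒ Vedilan segusog
Only *tegusag yields all of Fesim tegorag, Vedilan segusog.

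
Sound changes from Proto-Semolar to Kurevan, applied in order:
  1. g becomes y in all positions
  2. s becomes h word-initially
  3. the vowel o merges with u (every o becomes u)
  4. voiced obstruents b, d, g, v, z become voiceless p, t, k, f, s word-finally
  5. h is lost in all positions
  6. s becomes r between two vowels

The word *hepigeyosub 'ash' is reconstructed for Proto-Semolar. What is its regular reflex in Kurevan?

epiyeyurup

Kurevan: *hepigeyosub
  hepigeyosub → hepiyeyosub   [unconditioned shift]
  hepiyeyosub (rule 2 does not apply)
  hepiyeyosub → hepiyeyusub   [vowel merger]
  hepiyeyusub → hepiyeyusup   [final devoicing]
  hepiyeyusup → epiyeyusup   [h-loss]
  epiyeyusup → epiyeyurup   [rhotacism]
  giving Kurevan epiyeyurup.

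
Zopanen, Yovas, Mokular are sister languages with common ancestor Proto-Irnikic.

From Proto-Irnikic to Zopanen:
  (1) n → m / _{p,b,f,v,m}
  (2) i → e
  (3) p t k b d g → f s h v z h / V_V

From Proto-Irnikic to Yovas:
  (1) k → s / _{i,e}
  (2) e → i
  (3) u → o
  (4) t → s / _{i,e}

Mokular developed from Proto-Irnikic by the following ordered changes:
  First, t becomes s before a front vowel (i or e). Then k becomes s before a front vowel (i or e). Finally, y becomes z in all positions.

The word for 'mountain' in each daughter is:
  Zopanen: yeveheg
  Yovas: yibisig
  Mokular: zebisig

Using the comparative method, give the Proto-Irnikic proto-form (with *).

Position 6: Zopanen has e, Yovas has i, Mokular has i. Mokular preserves i here (none of its changes turn any other segment into i), so the proto-segment is *i.
Position 4: Zopanen has e, Yovas has i, Mokular has i. Mokular preserves i here (none of its changes turn any other segment into i), so the proto-segment is *i.
Verify the candidate proto-form against each daughter:
Zopanen: *yebikig > yebekeg > yeveheg  (by vowel merger, intervocalic lenition)
Yovas: *yebikig > yebisig > yibisig  (by palatalisation, vowel merger)
Mokular: *yebikig > yebisig > zebisig  (by palatalisation, unconditioned shift)
Only *yebikig yields all of Zopanen yeveheg, Yovas yibisig, Mokular zebisig.

*yebikig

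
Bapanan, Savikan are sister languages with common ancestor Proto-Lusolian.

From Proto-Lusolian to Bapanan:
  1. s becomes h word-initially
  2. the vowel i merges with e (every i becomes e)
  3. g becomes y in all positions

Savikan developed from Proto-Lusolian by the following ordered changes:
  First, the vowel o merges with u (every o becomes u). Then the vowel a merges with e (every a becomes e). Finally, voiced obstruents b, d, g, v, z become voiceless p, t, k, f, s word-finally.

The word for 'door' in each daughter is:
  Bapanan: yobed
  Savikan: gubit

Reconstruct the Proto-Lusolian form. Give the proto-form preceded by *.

Position 1: Bapanan has y, Savikan has g. Savikan preserves g here (none of its changes turn any other segment into g), so the proto-segment is *g.
Position 4: Bapanan has e, Savikan has i. Savikan preserves i here (none of its changes turn any other segment into i), so the proto-segment is *i.
Verify the candidate proto-form against each daughter:
Bapanan: *gobid
  gobid (rule 1 does not apply)
  gobid → gobed   [vowel merger]
  gobed → yobed   [unconditioned shift]
  giving Bapanan yobed.
Savikan: *gobid > gubid > gubit  (by vowel merger, final devoicing)
No other proto-form is consistent with every reflex, so the reconstruction is *gobid.

*gobid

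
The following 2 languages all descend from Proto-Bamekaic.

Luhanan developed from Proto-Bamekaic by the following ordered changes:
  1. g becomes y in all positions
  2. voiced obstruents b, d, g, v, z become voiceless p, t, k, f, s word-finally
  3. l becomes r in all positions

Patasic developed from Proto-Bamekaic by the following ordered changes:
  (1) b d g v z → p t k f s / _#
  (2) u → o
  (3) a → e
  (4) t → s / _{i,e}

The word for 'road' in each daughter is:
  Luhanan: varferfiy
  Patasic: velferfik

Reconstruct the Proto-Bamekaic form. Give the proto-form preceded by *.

*valferfig

Position 3: Luhanan has r, Patasic has l. Patasic preserves l here (none of its changes turn any other segment into l), so the proto-segment is *l.
Position 9: Luhanan has y, Patasic has k. Taking the neighbouring segments as reconstructed: Luhanan y could go back to *g or *y; Patasic k could go back to *k or *g — the one source consistent with every daughter is *g.
Position 2: Luhanan has a, Patasic has e. Luhanan preserves a here (none of its changes turn any other segment into a), so the proto-segment is *a.
The remaining positions agree across the daughters. Check the candidate against every language:
Luhanan: *valferfig > valferfiy > varferfiy  (by unconditioned shift, unconditioned shift)
Patasic: *valferfig > valferfik > velferfik  (by final devoicing, vowel merger)
No other proto-form is consistent with every reflex, so the reconstruction is *valferfig.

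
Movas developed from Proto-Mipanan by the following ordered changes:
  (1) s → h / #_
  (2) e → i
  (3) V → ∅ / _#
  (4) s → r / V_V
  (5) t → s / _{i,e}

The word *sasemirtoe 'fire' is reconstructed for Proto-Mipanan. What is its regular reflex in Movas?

Movas: start from *sasemirtoe.
  rule 1 (debuccalisation): sasemirtoe → hasemirtoe
  rule 2 (vowel merger): hasemirtoe → hasimirtoi
  rule 3 (apocope): hasimirtoi → hasimirto
  rule 4 (rhotacism): hasimirto → harimirto
  rule 5: no change — harimirto
  ⇒ Movas harimirto

harimirto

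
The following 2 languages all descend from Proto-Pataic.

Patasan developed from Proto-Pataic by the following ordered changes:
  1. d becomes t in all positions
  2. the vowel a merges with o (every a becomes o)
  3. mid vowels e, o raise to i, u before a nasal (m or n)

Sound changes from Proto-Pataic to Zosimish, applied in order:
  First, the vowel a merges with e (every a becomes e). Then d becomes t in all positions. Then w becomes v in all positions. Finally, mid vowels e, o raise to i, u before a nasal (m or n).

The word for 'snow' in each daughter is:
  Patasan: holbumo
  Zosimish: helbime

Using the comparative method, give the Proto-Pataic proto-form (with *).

Position 5: Patasan has u, Zosimish has i. Taking the neighbouring segments as reconstructed: Patasan u could go back to *a or *o or *u; Zosimish i could go back to *a or *e or *i — the one source consistent with every daughter is *a.
Position 7: Patasan has o, Zosimish has e. Taking the neighbouring segments as reconstructed: Patasan o could go back to *a or *o; Zosimish e could go back to *a or *e — the one source consistent with every daughter is *a.
Verify the candidate proto-form against each daughter:
Patasan: *halbama
  halbama (rule 1 does not apply)
  halbama → holbomo   [vowel merger]
  holbomo → holbumo   [pre-nasal raising]
  giving Patasan holbumo.
Zosimish: start from *halbama.
  rule 1 (vowel merger): halbama → helbeme
  rule 2: no change — helbeme
  rule 3: no change — helbeme
  rule 4 (pre-nasal raising): helbeme → helbime
  ⇒ Zosimish helbime
No other proto-form is consistent with every reflex, so the reconstruction is *halbama.

*halbama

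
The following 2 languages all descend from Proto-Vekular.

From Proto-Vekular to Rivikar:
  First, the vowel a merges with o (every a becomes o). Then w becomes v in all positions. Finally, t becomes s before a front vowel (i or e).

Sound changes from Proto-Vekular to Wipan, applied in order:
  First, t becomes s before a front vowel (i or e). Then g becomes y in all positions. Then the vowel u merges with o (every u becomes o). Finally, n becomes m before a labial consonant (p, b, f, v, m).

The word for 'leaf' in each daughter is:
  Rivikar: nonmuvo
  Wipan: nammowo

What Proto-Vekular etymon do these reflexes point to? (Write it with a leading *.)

Position 6: Rivikar has v, Wipan has w. Wipan preserves w here (none of its changes turn any other segment into w), so the proto-segment is *w.
Position 3: Rivikar has n, Wipan has m. Rivikar preserves n here (none of its changes turn any other segment into n), so the proto-segment is *n.
Position 5: Rivikar has u, Wipan has o. Rivikar preserves u here (none of its changes turn any other segment into u), so the proto-segment is *u.
Verify the candidate proto-form against each daughter:
Rivikar: start from *nanmuwo.
  rule 1 (vowel merger): nanmuwo → nonmuwo
  rule 2 (unconditioned shift): nonmuwo → nonmuvo
  rule 3: no change — nonmuvo
  ⇒ Rivikar nonmuvo
Wipan: *nanmuwo
  nanmuwo (rule 1 does not apply)
  nanmuwo (rule 2 does not apply)
  nanmuwo → nanmowo   [vowel merger]
  nanmowo → nammowo   [nasal place assimilation]
  giving Wipan nammowo.
Only *nanmuwo yields all of Rivikar nonmuvo, Wipan nammowo.

*nanmuwo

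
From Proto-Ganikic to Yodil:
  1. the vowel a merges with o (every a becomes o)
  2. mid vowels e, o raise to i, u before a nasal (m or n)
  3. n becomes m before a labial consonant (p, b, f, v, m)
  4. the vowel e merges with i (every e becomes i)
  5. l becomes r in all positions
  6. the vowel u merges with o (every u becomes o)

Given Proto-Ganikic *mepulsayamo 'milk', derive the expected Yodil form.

Yodil: start from *mepulsayamo.
  rule 1 (vowel merger): mepulsayamo → mepulsoyomo
  rule 2 (pre-nasal raising): mepulsoyomo → mepulsoyumo
  rule 3: no change — mepulsoyumo
  rule 4 (vowel merger): mepulsoyumo → mipulsoyumo
  rule 5 (unconditioned shift): mipulsoyumo → mipursoyumo
  rule 6 (vowel merger): mipursoyumo → miporsoyomo
  ⇒ Yodil miporsoyomo

miporsoyomo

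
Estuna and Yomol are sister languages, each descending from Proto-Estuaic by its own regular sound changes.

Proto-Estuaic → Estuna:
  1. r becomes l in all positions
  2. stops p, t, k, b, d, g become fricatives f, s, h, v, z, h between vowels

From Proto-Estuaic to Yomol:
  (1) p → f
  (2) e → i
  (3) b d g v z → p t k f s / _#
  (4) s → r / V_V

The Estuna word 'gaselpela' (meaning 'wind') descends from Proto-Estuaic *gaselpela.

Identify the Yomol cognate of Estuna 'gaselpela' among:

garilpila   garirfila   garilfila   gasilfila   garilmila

garilfila

Yomol: *gaselpela > gaselfela > gasilfila > garilfila  (by unconditioned shift, vowel merger, rhotacism)
The other candidates each miss or misapply at least one Yomol change.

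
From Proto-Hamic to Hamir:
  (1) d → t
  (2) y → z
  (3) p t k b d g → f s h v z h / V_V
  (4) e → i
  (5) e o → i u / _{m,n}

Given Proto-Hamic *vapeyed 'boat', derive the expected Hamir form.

vafizit

Hamir: start from *vapeyed.
  rule 1 (unconditioned shift): vapeyed → vapeyet
  rule 2 (unconditioned shift): vapeyet → vapezet
  rule 3 (intervocalic lenition): vapezet → vafezet
  rule 4 (vowel merger): vafezet → vafizit
  rule 5: no change — vafizit
  ⇒ Hamir vafizit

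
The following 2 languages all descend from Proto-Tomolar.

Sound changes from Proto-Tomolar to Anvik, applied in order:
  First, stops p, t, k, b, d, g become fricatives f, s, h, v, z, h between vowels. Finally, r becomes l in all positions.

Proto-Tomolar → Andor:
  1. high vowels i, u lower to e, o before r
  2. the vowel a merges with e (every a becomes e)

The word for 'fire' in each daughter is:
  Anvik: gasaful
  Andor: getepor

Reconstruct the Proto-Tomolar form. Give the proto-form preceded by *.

Position 4: Anvik has a, Andor has e. Anvik preserves a here (none of its changes turn any other segment into a), so the proto-segment is *a.
Position 3: Anvik has s, Andor has t. Andor preserves t here (none of its changes turn any other segment into t), so the proto-segment is *t.
Continuing position by position gives *gatapur; check it forward:
Anvik: start from *gatapur.
  rule 1 (intervocalic lenition): gatapur → gasafur
  rule 2 (unconditioned shift): gasafur → gasaful
  ⇒ Anvik gasaful
Andor: *gatapur
  gatapur → gatapor   [pre-rhotic lowering]
  gatapor → getepor   [vowel merger]
  giving Andor getepor.
No other proto-form is consistent with every reflex, so the reconstruction is *gatapur.

*gatapur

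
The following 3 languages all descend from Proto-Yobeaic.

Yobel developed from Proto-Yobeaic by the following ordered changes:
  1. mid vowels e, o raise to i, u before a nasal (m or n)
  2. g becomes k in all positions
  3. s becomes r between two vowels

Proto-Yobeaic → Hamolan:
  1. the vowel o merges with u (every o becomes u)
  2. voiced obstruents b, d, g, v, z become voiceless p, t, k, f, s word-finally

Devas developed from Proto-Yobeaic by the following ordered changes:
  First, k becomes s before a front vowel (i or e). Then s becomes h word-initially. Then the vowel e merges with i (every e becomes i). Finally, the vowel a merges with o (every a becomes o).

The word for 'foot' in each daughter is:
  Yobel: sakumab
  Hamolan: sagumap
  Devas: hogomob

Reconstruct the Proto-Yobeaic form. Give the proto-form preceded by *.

*sagomab

Position 4: Yobel has u, Hamolan has u, Devas has o. Taking the neighbouring segments as reconstructed: Yobel u could go back to *o or *u; Hamolan u could go back to *o or *u; Devas o could go back to *a or *o — the one source consistent with every daughter is *o.
Position 3: Yobel has k, Hamolan has g, Devas has g. Hamolan preserves g here (none of its changes turn any other segment into g), so the proto-segment is *g.
Continuing position by position gives *sagomab; check it forward:
Yobel: *sagomab > sagumab > sakumab  (by pre-nasal raising, unconditioned shift)
Hamolan: start from *sagomab.
  rule 1 (vowel merger): sagomab → sagumab
  rule 2 (final devoicing): sagumab → sagumap
  ⇒ Hamolan sagumap
Devas: *sagomab > hagomab > hogomob  (by debuccalisation, vowel merger)
Only *sagomab yields all of Yobel sakumab, Hamolan sagumap, Devas hogomob.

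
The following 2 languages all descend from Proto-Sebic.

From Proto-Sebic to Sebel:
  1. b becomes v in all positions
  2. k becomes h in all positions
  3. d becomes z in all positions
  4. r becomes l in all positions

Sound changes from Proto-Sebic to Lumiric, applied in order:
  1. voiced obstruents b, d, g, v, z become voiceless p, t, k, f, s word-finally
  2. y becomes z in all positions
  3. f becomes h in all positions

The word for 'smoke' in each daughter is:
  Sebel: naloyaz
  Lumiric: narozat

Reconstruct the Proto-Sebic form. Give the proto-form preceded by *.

Position 5: Sebel has y, Lumiric has z. Sebel preserves y here (none of its changes turn any other segment into y), so the proto-segment is *y.
Position 3: Sebel has l, Lumiric has r. Lumiric preserves r here (none of its changes turn any other segment into r), so the proto-segment is *r.
Verify the candidate proto-form against each daughter:
Sebel: *naroyad > naroyaz > naloyaz  (by unconditioned shift, unconditioned shift)
Lumiric: *naroyad > naroyat > narozat  (by final devoicing, unconditioned shift)
No other proto-form is consistent with every reflex, so the reconstruction is *naroyad.

*naroyad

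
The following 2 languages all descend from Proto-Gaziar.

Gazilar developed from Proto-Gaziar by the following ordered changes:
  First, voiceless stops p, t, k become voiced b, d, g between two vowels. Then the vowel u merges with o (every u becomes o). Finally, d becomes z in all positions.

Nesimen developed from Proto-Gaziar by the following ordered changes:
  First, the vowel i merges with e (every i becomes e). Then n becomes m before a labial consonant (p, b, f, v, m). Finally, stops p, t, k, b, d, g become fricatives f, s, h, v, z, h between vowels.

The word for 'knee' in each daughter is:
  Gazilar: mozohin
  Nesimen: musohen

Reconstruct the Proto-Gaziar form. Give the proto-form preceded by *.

Position 3: Gazilar has z, Nesimen has s. Taking the neighbouring segments as reconstructed: Gazilar z could go back to *t or *d or *z; Nesimen s could go back to *t or *s — the one source consistent with every daughter is *t.
Position 2: Gazilar has o, Nesimen has u. Nesimen preserves u here (none of its changes turn any other segment into u), so the proto-segment is *u.
Verify the candidate proto-form against each daughter:
Gazilar: *mutohin
  mutohin → mudohin   [intervocalic voicing]
  mudohin → modohin   [vowel merger]
  modohin → mozohin   [unconditioned shift]
  giving Gazilar mozohin.
Nesimen: *mutohin
  mutohin → mutohen   [vowel merger]
  mutohen (rule 2 does not apply)
  mutohen → musohen   [intervocalic lenition]
  giving Nesimen musohen.
No other proto-form is consistent with every reflex, so the reconstruction is *mutohin.

*mutohin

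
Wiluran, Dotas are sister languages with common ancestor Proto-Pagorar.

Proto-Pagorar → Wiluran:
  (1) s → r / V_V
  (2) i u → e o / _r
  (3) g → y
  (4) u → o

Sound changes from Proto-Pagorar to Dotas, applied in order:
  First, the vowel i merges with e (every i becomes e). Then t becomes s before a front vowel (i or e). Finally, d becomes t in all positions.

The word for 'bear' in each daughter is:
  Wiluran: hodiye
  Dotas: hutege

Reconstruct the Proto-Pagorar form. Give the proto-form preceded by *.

Position 2: Wiluran has o, Dotas has u. Dotas preserves u here (none of its changes turn any other segment into u), so the proto-segment is *u.
Position 4: Wiluran has i, Dotas has e. Wiluran preserves i here (none of its changes turn any other segment into i), so the proto-segment is *i.
Position 3: Wiluran has d, Dotas has t. Wiluran preserves d here (none of its changes turn any other segment into d), so the proto-segment is *d.
Continuing position by position gives *hudige; check it forward:
Wiluran: start from *hudige.
  rule 1: no change — hudige
  rule 2: no change — hudige
  rule 3 (unconditioned shift): hudige → hudiye
  rule 4 (vowel merger): hudiye → hodiye
  ⇒ Wiluran hodiye
Dotas: *hudige
  hudige → hudege   [vowel merger]
  hudege (rule 2 does not apply)
  hudege → hutege   [unconditioned shift]
  giving Dotas hutege.
No other proto-form is consistent with every reflex, so the reconstruction is *hudige.

*hudige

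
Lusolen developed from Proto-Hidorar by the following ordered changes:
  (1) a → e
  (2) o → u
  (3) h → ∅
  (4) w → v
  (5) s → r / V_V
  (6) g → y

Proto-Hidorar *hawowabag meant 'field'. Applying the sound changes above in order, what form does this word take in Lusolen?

Lusolen: *hawowabag > hewowebeg > hewuwebeg > ewuwebeg > evuvebeg > evuvebey  (by vowel merger, vowel merger, h-loss, unconditioned shift, unconditioned shift)

evuvebey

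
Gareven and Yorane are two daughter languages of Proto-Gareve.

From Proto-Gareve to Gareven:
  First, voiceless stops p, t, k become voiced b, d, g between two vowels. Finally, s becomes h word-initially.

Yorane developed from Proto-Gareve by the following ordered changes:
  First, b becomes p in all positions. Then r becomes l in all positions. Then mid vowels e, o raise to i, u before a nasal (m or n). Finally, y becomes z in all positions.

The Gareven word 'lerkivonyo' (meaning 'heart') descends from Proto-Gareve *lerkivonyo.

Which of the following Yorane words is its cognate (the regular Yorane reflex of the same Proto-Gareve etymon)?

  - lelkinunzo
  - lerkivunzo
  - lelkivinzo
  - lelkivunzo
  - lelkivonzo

Yorane: *lerkivonyo > lelkivonyo > lelkivunyo > lelkivunzo  (by unconditioned shift, pre-nasal raising, unconditioned shift)
Among the options, 'lelkivunzo' alone shows every Yorane change applied in order.

lelkivunzo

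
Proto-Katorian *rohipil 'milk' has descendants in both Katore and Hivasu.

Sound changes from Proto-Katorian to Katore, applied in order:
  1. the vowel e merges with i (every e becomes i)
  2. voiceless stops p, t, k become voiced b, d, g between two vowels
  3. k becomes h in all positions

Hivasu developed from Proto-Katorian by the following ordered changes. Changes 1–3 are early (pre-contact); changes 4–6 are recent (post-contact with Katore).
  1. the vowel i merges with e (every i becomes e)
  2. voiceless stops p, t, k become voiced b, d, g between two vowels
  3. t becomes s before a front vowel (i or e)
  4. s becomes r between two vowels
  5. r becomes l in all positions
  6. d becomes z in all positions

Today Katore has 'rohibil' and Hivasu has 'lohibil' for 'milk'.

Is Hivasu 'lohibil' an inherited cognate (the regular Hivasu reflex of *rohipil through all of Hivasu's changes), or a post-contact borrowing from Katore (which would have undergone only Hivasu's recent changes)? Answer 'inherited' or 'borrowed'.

borrowed

If inherited, *rohipil would pass through all of Hivasu's changes:
Hivasu: *rohipil
  rohipil → rohepel   [vowel merger]
  rohepel → rohebel   [intervocalic voicing]
  rohebel (rule 3 does not apply)
  rohebel (rule 4 does not apply)
  rohebel → lohebel   [unconditioned shift]
  lohebel (rule 6 does not apply)
  giving Hivasu lohebel.
If borrowed from Katore 'rohibil' after the early changes, it would undergo only the recent ones:
  rule 4 (rhotacism): no change (rohibil)
  rule 5 (unconditioned shift): rohibil → lohibil
  rule 6 (unconditioned shift): no change (lohibil)
  ⇒ as a loan: lohibil
Hivasu 'lohibil' matches the loan outcome 'lohibil', not the inherited 'lohebel' — it skipped the early Hivasu changes, so it was borrowed from Katore.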